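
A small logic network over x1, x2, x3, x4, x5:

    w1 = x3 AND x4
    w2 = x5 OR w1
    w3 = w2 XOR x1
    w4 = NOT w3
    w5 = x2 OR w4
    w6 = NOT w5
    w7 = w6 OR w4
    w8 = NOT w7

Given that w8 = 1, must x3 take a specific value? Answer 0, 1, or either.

either

Both values of x3 occur among assignments with w8 = 1:
  x3=0: x1=0, x2=1, x3=0, x4=0, x5=1
  x3=1: x1=0, x2=1, x3=1, x4=0, x5=1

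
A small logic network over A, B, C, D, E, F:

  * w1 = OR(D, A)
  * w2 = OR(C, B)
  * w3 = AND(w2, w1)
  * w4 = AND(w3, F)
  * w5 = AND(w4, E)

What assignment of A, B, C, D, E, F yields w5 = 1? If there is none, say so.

w5 = AND(w4, E) must be 1, so both w4 = 1 and E = 1.
w4 = AND(w3, F) must be 1, so both w3 = 1 and F = 1.
w3 = AND(w2, w1) must be 1, so both w2 = 1 and w1 = 1.
Check with A=1, B=1, C=1, D=0, E=1, F=1:
w1 = OR(D, A) = OR(0, 1) = 1
w2 = OR(C, B) = OR(1, 1) = 1
w3 = AND(w2, w1) = AND(1, 1) = 1
w4 = AND(w3, F) = AND(1, 1) = 1
w5 = AND(w4, E) = AND(1, 1) = 1
So w5 = 1 as required.

A=1, B=1, C=1, D=0, E=1, F=1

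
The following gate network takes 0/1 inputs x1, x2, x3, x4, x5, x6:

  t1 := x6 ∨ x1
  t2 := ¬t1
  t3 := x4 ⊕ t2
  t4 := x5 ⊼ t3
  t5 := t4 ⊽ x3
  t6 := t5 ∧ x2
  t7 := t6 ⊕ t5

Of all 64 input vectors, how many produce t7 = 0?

t7 = t6 ⊕ t5 must be 0, so t6 and t5 are equal.
Enumerating the 64 input combinations, 60 give t7 = 0 and 4 give t7 = 1.

60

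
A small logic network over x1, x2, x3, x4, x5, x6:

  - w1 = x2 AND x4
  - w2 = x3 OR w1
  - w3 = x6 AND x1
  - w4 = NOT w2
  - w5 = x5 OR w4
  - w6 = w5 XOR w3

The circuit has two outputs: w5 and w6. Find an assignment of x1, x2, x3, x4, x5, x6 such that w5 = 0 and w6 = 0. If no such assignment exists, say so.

Check with x1=1, x2=1, x3=1, x4=0, x5=0, x6=0:
w1 = x2 AND x4 = 1 AND 0 = 0
w2 = x3 OR w1 = 1 OR 0 = 1
w3 = x6 AND x1 = 0 AND 1 = 0
w4 = NOT w2 = NOT 1 = 0
w5 = x5 OR w4 = 0 OR 0 = 0
w6 = w5 XOR w3 = 0 XOR 0 = 0
So w5 = 0 and w6 = 0.

x1=1, x2=1, x3=1, x4=0, x5=0, x6=0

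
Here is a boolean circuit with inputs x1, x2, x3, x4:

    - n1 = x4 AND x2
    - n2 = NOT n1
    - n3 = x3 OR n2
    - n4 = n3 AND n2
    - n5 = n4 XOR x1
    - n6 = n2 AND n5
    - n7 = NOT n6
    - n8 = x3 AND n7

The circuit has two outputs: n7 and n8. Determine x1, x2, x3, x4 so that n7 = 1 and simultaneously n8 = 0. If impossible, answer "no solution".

x1=1, x2=1, x3=0, x4=0

Check with x1=1, x2=1, x3=0, x4=0:
n1 = x4 AND x2 = 0 AND 1 = 0
n2 = NOT n1 = NOT 0 = 1
n3 = x3 OR n2 = 0 OR 1 = 1
n4 = n3 AND n2 = 1 AND 1 = 1
n5 = n4 XOR x1 = 1 XOR 1 = 0
n6 = n2 AND n5 = 1 AND 0 = 0
n7 = NOT n6 = NOT 0 = 1
n8 = x3 AND n7 = 0 AND 1 = 0
So n7 = 1 and n8 = 0.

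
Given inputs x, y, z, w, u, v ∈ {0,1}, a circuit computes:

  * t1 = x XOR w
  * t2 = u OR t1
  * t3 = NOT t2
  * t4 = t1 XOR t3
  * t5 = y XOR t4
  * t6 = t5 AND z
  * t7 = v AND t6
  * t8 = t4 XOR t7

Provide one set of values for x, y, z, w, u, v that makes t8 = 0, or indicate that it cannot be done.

t8 = t4 XOR t7 must be 0, so t4 and t7 are equal.
Check with x=0, y=0, z=0, w=0, u=1, v=1:
t1 = x XOR w = 0 XOR 0 = 0
t2 = u OR t1 = 1 OR 0 = 1
t3 = NOT t2 = NOT 1 = 0
t4 = t1 XOR t3 = 0 XOR 0 = 0
t5 = y XOR t4 = 0 XOR 0 = 0
t6 = t5 AND z = 0 AND 0 = 0
t7 = v AND t6 = 1 AND 0 = 0
t8 = t4 XOR t7 = 0 XOR 0 = 0
So t8 = 0 as required.

x=0, y=0, z=0, w=0, u=1, v=1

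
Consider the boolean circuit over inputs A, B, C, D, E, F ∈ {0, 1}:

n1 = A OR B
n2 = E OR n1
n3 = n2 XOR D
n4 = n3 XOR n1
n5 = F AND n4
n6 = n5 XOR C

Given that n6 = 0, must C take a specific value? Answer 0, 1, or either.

either

Both values of C occur among assignments with n6 = 0:
  C=0: A=0, B=0, C=0, D=0, E=0, F=0
  C=1: A=0, B=0, C=1, D=0, E=1, F=1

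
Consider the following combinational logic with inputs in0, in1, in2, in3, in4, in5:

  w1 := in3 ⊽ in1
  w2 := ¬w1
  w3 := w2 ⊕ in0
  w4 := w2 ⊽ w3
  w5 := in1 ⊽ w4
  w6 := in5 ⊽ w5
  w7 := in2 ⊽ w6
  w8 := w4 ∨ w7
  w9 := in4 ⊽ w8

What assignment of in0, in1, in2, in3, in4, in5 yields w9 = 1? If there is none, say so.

in0=1, in1=1, in2=1, in3=0, in4=0, in5=0

w9 = in4 ⊽ w8 must be 1, so both in4 = 0 and w8 = 0.
Check with in0=1, in1=1, in2=1, in3=0, in4=0, in5=0:
w1 = in3 ⊽ in1 = 0 ⊽ 1 = 0
w2 = ¬w1 = ¬0 = 1
w3 = w2 ⊕ in0 = 1 ⊕ 1 = 0
w4 = w2 ⊽ w3 = 1 ⊽ 0 = 0
w5 = in1 ⊽ w4 = 1 ⊽ 0 = 0
w6 = in5 ⊽ w5 = 0 ⊽ 0 = 1
w7 = in2 ⊽ w6 = 1 ⊽ 1 = 0
w8 = w4 ∨ w7 = 0 ∨ 0 = 0
w9 = in4 ⊽ w8 = 0 ⊽ 0 = 1
So w9 = 1 as required.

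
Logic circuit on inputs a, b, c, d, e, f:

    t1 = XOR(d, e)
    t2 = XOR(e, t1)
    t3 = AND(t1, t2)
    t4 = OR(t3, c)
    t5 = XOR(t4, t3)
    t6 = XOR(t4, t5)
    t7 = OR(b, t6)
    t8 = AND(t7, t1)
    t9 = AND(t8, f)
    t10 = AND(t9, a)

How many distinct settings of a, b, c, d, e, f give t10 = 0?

58

t10 = AND(t9, a) must be 0, so at least one of t9, a is 0.
Enumerating the 64 input combinations, 58 give t10 = 0 and 6 give t10 = 1.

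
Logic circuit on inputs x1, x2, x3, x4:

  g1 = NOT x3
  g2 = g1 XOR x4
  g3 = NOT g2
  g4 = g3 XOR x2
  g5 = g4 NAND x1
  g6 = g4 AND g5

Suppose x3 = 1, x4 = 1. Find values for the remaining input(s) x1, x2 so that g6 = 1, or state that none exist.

g6 = g4 AND g5 must be 1, so both g4 = 1 and g5 = 1.
Check with x3 = 1, x4 = 1 and x1=0, x2=1:
g1 = NOT x3 = NOT 1 = 0
g2 = g1 XOR x4 = 0 XOR 1 = 1
g3 = NOT g2 = NOT 1 = 0
g4 = g3 XOR x2 = 0 XOR 1 = 1
g5 = g4 NAND x1 = 1 NAND 0 = 1
g6 = g4 AND g5 = 1 AND 1 = 1
So g6 = 1.

x1=0, x2=1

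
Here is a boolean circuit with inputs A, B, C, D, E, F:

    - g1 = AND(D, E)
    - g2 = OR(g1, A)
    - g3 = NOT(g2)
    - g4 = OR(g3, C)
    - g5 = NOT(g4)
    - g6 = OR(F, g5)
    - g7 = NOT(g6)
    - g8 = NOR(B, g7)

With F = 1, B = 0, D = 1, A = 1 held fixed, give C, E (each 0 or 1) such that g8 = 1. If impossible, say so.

g8 = NOR(B, g7) must be 1, so both B = 0 and g7 = 0.
Check with F = 1, B = 0, D = 1, A = 1 and C=1, E=1:
g1 = AND(D, E) = AND(1, 1) = 1
g2 = OR(g1, A) = OR(1, 1) = 1
g3 = NOT(g2) = NOT 1 = 0
g4 = OR(g3, C) = OR(0, 1) = 1
g5 = NOT(g4) = NOT 1 = 0
g6 = OR(F, g5) = OR(1, 0) = 1
g7 = NOT(g6) = NOT 1 = 0
g8 = NOR(B, g7) = NOR(0, 0) = 1
So g8 = 1.

C=1, E=1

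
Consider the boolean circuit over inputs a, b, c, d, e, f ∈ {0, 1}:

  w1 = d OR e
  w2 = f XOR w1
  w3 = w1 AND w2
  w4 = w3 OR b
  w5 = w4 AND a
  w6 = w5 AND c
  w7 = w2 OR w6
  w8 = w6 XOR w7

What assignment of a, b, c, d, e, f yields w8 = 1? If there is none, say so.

a=1, b=0, c=0, d=0, e=1, f=0

Check with a=1, b=0, c=0, d=0, e=1, f=0:
w1 = d OR e = 0 OR 1 = 1
w2 = f XOR w1 = 0 XOR 1 = 1
w3 = w1 AND w2 = 1 AND 1 = 1
w4 = w3 OR b = 1 OR 0 = 1
w5 = w4 AND a = 1 AND 1 = 1
w6 = w5 AND c = 1 AND 0 = 0
w7 = w2 OR w6 = 1 OR 0 = 1
w8 = w6 XOR w7 = 0 XOR 1 = 1
So w8 = 1 as required.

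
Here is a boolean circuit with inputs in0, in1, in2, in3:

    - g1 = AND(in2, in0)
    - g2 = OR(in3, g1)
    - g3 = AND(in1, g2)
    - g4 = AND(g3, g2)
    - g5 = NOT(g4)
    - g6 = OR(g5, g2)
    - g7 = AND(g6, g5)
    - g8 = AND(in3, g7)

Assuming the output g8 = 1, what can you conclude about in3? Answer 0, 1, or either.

g8 = AND(in3, g7) must be 1, so both in3 = 1 and g7 = 1.
g7 = AND(g6, g5) must be 1, so both g6 = 1 and g5 = 1.
g6 = OR(g5, g2) must be 1, so at least one of g5, g2 is 1.
Every assignment with g8 = 1 has in3 = 1; there are 4 such assignment(s).
  in0=0, in1=0, in2=0, in3=1
  in0=0, in1=0, in2=1, in3=1
  in0=1, in1=0, in2=0, in3=1
  in0=1, in1=0, in2=1, in3=1

1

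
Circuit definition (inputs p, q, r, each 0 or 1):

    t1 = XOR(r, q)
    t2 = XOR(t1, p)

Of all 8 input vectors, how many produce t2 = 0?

4

t2 = XOR(t1, p) must be 0, so t1 and p are equal.
Satisfying assignments:
  p=0, q=0, r=0
  p=0, q=1, r=1
  p=1, q=0, r=1
  p=1, q=1, r=0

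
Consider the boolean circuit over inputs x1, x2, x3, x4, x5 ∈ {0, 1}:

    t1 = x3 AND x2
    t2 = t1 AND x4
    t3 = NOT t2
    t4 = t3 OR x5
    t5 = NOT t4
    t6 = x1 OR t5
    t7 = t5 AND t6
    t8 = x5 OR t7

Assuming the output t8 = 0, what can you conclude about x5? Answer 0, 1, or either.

t8 = x5 OR t7 must be 0, so both x5 = 0 and t7 = 0.
t7 = t5 AND t6 must be 0, so at least one of t5, t6 is 0.
Every assignment with t8 = 0 has x5 = 0; there are 14 such assignment(s).

0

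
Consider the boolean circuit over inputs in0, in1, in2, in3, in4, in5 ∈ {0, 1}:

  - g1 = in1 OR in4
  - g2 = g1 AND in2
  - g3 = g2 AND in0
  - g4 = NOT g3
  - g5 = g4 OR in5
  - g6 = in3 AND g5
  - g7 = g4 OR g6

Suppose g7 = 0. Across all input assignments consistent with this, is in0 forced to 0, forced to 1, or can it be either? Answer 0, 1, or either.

g7 = g4 OR g6 must be 0, so both g4 = 0 and g6 = 0.
g4 = NOT g3 must be 0, so g3 = 1.
Every assignment with g7 = 0 has in0 = 1; there are 9 such assignment(s).

1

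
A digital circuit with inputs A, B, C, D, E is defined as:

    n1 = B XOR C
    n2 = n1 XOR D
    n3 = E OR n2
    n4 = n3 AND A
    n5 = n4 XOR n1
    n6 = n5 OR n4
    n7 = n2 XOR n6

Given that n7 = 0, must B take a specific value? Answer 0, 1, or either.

either

Both values of B occur among assignments with n7 = 0:
  B=0: A=0, B=0, C=0, D=0, E=0
  B=1: A=0, B=1, C=0, D=0, E=0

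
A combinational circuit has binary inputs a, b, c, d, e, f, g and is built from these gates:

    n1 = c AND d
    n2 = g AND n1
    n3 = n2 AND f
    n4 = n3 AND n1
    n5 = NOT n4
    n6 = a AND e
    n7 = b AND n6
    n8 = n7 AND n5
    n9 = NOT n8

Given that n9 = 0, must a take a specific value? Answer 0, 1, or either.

1

n9 = NOT n8 must be 0, so n8 = 1.
Every assignment with n9 = 0 has a = 1; there are 15 such assignment(s).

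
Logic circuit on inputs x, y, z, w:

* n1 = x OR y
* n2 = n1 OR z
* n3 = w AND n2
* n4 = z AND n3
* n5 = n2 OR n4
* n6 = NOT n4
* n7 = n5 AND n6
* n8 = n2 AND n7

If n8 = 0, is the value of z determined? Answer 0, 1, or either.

Both values of z occur among assignments with n8 = 0:
  z=0: x=0, y=0, z=0, w=0
  z=1: x=0, y=0, z=1, w=1

either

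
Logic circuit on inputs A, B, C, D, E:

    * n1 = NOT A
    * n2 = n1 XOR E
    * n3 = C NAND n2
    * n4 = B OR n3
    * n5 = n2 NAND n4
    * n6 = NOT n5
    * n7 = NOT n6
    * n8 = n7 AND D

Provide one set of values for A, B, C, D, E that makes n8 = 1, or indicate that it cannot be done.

Check with A=1 B=0 C=0 D=1 E=0:
n1 = NOT A = NOT 1 = 0
n2 = n1 XOR E = 0 XOR 0 = 0
n3 = C NAND n2 = 0 NAND 0 = 1
n4 = B OR n3 = 0 OR 1 = 1
n5 = n2 NAND n4 = 0 NAND 1 = 1
n6 = NOT n5 = NOT 1 = 0
n7 = NOT n6 = NOT 0 = 1
n8 = n7 AND D = 1 AND 1 = 1
So n8 = 1 as required.

A=1 B=0 C=0 D=1 E=0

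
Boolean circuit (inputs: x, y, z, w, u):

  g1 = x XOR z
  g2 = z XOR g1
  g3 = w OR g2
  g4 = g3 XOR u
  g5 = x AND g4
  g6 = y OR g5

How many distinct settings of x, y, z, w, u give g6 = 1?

20

g6 = y OR g5 must be 1, so at least one of y, g5 is 1.
Enumerating the 32 input combinations, 20 give g6 = 1 and 12 give g6 = 0.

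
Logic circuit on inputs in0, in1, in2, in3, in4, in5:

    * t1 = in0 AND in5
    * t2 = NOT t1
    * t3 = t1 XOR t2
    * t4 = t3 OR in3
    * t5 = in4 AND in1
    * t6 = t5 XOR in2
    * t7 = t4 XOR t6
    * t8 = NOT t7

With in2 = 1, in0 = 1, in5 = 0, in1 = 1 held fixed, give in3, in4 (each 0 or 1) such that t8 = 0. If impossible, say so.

t8 = NOT t7 must be 0, so t7 = 1.
t7 = t4 XOR t6 must be 1, so t4 and t6 differ.
Check with in2 = 1, in0 = 1, in5 = 0, in1 = 1 and in3=1, in4=1:
t1 = in0 AND in5 = 1 AND 0 = 0
t2 = NOT t1 = NOT 0 = 1
t3 = t1 XOR t2 = 0 XOR 1 = 1
t4 = t3 OR in3 = 1 OR 1 = 1
t5 = in4 AND in1 = 1 AND 1 = 1
t6 = t5 XOR in2 = 1 XOR 1 = 0
t7 = t4 XOR t6 = 1 XOR 0 = 1
t8 = NOT t7 = NOT 1 = 0
So t8 = 0.

in3=1, in4=1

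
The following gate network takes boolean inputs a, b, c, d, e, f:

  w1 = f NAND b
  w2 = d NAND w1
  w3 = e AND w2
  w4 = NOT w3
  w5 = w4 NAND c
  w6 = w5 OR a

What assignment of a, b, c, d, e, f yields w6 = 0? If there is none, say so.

w6 = w5 OR a must be 0, so both w5 = 0 and a = 0.
w5 = w4 NAND c must be 0, so both w4 = 1 and c = 1.
Check with a=0 b=1 c=1 d=0 e=0 f=0:
w1 = f NAND b = 0 NAND 1 = 1
w2 = d NAND w1 = 0 NAND 1 = 1
w3 = e AND w2 = 0 AND 1 = 0
w4 = NOT w3 = NOT 0 = 1
w5 = w4 NAND c = 1 NAND 1 = 0
w6 = w5 OR a = 0 OR 0 = 0
So w6 = 0 as required.

a=0 b=1 c=1 d=0 e=0 f=0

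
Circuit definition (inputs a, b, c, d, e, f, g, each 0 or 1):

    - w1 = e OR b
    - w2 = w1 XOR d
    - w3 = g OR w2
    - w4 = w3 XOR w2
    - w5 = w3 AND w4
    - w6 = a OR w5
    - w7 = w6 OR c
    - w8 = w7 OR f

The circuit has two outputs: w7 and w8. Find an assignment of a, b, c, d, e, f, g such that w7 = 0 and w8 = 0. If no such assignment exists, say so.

a=0, b=1, c=0, d=0, e=1, f=0, g=0

Check with a=0, b=1, c=0, d=0, e=1, f=0, g=0:
w1 = e OR b = 1 OR 1 = 1
w2 = w1 XOR d = 1 XOR 0 = 1
w3 = g OR w2 = 0 OR 1 = 1
w4 = w3 XOR w2 = 1 XOR 1 = 0
w5 = w3 AND w4 = 1 AND 0 = 0
w6 = a OR w5 = 0 OR 0 = 0
w7 = w6 OR c = 0 OR 0 = 0
w8 = w7 OR f = 0 OR 0 = 0
So w7 = 0 and w8 = 0.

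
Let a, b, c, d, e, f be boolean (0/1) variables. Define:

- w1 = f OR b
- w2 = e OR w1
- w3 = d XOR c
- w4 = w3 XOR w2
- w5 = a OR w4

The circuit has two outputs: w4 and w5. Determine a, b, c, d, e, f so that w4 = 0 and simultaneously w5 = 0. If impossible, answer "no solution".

a=0, b=0, c=1, d=0, e=0, f=1

Check with a=0, b=0, c=1, d=0, e=0, f=1:
w1 = f OR b = 1 OR 0 = 1
w2 = e OR w1 = 0 OR 1 = 1
w3 = d XOR c = 0 XOR 1 = 1
w4 = w3 XOR w2 = 1 XOR 1 = 0
w5 = a OR w4 = 0 OR 0 = 0
So w4 = 0 and w5 = 0.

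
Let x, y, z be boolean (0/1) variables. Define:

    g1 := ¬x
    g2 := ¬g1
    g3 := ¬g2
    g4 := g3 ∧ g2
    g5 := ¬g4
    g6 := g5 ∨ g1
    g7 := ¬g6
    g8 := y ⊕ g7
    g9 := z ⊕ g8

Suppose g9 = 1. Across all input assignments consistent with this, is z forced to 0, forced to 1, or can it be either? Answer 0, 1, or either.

either

Both values of z occur among assignments with g9 = 1:
  z=0: x=0, y=1, z=0
  z=1: x=0, y=0, z=1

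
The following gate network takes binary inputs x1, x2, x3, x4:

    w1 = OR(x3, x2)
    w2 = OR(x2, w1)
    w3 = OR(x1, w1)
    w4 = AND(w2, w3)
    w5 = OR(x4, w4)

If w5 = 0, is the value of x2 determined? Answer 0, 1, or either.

w5 = OR(x4, w4) must be 0, so both x4 = 0 and w4 = 0.
w4 = AND(w2, w3) must be 0, so at least one of w2, w3 is 0.
Every assignment with w5 = 0 has x2 = 0; there are 2 such assignment(s).
  x1=0, x2=0, x3=0, x4=0
  x1=1, x2=0, x3=0, x4=0

0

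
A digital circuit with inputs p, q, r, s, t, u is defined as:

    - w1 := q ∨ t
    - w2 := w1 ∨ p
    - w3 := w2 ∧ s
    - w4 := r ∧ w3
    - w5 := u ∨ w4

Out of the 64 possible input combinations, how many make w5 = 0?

w5 = u ∨ w4 must be 0, so both u = 0 and w4 = 0.
w4 = r ∧ w3 must be 0, so at least one of r, w3 is 0.
Enumerating the 64 input combinations, 25 give w5 = 0 and 39 give w5 = 1.

25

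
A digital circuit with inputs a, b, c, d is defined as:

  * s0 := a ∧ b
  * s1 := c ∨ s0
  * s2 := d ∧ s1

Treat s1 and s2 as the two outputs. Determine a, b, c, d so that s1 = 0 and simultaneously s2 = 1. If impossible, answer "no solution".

Across all 16 input combinations, none give both s1 = 0 and s2 = 1.

no solution exists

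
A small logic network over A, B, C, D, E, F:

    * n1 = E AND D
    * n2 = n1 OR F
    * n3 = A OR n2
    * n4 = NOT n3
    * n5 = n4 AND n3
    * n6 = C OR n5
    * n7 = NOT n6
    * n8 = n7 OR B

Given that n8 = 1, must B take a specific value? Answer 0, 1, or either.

Both values of B occur among assignments with n8 = 1:
  B=0: A=0, B=0, C=0, D=0, E=0, F=0
  B=1: A=0, B=1, C=0, D=0, E=0, F=0

either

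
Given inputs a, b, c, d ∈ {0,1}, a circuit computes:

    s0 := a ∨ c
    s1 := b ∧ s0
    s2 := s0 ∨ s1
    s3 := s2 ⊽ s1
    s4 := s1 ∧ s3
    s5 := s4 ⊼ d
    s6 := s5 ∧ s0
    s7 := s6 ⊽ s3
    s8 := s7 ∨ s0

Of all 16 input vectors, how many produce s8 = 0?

s8 = s7 ∨ s0 must be 0, so both s7 = 0 and s0 = 0.
s7 = s6 ⊽ s3 must be 0, so at least one of s6, s3 is 1.
s0 = a ∨ c must be 0, so both a = 0 and c = 0.
Enumerating the 16 input combinations, 4 give s8 = 0 and 12 give s8 = 1.

4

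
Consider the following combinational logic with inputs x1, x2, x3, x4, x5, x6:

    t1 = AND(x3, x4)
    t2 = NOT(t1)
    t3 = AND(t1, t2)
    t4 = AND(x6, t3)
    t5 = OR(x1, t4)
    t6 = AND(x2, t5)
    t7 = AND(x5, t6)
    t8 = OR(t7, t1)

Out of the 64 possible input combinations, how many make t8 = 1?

t8 = OR(t7, t1) must be 1, so at least one of t7, t1 is 1.
Enumerating the 64 input combinations, 22 give t8 = 1 and 42 give t8 = 0.

22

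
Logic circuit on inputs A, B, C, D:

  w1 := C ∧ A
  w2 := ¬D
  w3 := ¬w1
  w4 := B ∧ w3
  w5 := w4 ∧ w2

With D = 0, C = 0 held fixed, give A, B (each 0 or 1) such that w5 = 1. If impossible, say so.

Check with D = 0, C = 0 and A=1, B=1:
w1 = C ∧ A = 0 ∧ 1 = 0
w2 = ¬D = ¬0 = 1
w3 = ¬w1 = ¬0 = 1
w4 = B ∧ w3 = 1 ∧ 1 = 1
w5 = w4 ∧ w2 = 1 ∧ 1 = 1
So w5 = 1.

A=1 B=1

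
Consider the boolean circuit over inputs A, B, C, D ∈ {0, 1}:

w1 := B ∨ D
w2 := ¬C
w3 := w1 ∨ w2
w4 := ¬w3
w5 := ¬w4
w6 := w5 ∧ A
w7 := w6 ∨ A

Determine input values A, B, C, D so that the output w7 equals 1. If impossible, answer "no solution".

A=1, B=0, C=0, D=0

w7 = w6 ∨ A must be 1, so at least one of w6, A is 1.
Check with A=1, B=0, C=0, D=0:
w1 = B ∨ D = 0 ∨ 0 = 0
w2 = ¬C = ¬0 = 1
w3 = w1 ∨ w2 = 0 ∨ 1 = 1
w4 = ¬w3 = ¬1 = 0
w5 = ¬w4 = ¬0 = 1
w6 = w5 ∧ A = 1 ∧ 1 = 1
w7 = w6 ∨ A = 1 ∨ 1 = 1
So w7 = 1 as required.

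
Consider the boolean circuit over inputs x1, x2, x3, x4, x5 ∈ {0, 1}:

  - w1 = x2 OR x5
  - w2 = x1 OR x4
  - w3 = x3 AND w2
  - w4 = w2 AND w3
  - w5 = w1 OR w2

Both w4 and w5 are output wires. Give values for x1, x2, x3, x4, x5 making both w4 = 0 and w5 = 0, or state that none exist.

Check with x1=0 x2=0 x3=1 x4=0 x5=0:
w1 = x2 OR x5 = 0 OR 0 = 0
w2 = x1 OR x4 = 0 OR 0 = 0
w3 = x3 AND w2 = 1 AND 0 = 0
w4 = w2 AND w3 = 0 AND 0 = 0
w5 = w1 OR w2 = 0 OR 0 = 0
So w4 = 0 and w5 = 0.

x1=0 x2=0 x3=1 x4=0 x5=0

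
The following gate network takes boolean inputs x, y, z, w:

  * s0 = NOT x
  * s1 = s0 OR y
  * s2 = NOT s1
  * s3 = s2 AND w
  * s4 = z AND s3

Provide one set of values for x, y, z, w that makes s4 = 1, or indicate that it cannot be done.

x=1, y=0, z=1, w=1

s4 = z AND s3 must be 1, so both z = 1 and s3 = 1.
s3 = s2 AND w must be 1, so both s2 = 1 and w = 1.
s2 = NOT s1 must be 1, so s1 = 0.
Check with x=1, y=0, z=1, w=1:
s0 = NOT x = NOT 1 = 0
s1 = s0 OR y = 0 OR 0 = 0
s2 = NOT s1 = NOT 0 = 1
s3 = s2 AND w = 1 AND 1 = 1
s4 = z AND s3 = 1 AND 1 = 1
So s4 = 1 as required.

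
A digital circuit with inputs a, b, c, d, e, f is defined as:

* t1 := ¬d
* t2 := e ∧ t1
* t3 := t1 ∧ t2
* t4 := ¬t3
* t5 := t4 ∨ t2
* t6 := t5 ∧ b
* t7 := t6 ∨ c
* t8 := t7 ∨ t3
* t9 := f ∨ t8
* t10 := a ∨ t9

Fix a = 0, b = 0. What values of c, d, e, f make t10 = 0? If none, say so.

t10 = a ∨ t9 must be 0, so both a = 0 and t9 = 0.
t9 = f ∨ t8 must be 0, so both f = 0 and t8 = 0.
Check with a = 0, b = 0 and c=0, d=1, e=0, f=0:
t1 = ¬d = ¬1 = 0
t2 = e ∧ t1 = 0 ∧ 0 = 0
t3 = t1 ∧ t2 = 0 ∧ 0 = 0
t4 = ¬t3 = ¬0 = 1
t5 = t4 ∨ t2 = 1 ∨ 0 = 1
t6 = t5 ∧ b = 1 ∧ 0 = 0
t7 = t6 ∨ c = 0 ∨ 0 = 0
t8 = t7 ∨ t3 = 0 ∨ 0 = 0
t9 = f ∨ t8 = 0 ∨ 0 = 0
t10 = a ∨ t9 = 0 ∨ 0 = 0
So t10 = 0.

c=0 d=1 e=0 f=0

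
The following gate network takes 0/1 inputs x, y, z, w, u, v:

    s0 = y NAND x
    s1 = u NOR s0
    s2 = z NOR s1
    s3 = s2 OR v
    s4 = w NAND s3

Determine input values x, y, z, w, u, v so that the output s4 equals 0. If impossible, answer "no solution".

s4 = w NAND s3 must be 0, so both w = 1 and s3 = 1.
Check with x=0, y=1, z=0, w=1, u=0, v=0:
s0 = y NAND x = 1 NAND 0 = 1
s1 = u NOR s0 = 0 NOR 1 = 0
s2 = z NOR s1 = 0 NOR 0 = 1
s3 = s2 OR v = 1 OR 0 = 1
s4 = w NAND s3 = 1 NAND 1 = 0
So s4 = 0 as required.

x=0, y=1, z=0, w=1, u=0, v=0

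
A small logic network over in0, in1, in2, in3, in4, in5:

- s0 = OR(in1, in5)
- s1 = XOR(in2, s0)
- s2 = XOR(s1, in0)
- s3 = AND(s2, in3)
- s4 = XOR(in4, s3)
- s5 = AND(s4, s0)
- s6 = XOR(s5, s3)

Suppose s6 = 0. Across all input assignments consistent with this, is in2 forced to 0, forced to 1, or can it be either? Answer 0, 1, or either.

either

Both values of in2 occur among assignments with s6 = 0:
  in2=0: in0=0, in1=0, in2=0, in3=0, in4=0, in5=0
  in2=1: in0=0, in1=0, in2=1, in3=0, in4=0, in5=0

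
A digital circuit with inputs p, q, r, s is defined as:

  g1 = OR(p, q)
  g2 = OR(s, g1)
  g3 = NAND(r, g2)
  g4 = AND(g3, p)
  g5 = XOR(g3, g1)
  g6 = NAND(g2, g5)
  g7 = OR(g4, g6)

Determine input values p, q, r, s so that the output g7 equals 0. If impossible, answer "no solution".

p=0, q=0, r=0, s=1

g7 = OR(g4, g6) must be 0, so both g4 = 0 and g6 = 0.
Check with p=0, q=0, r=0, s=1:
g1 = OR(p, q) = OR(0, 0) = 0
g2 = OR(s, g1) = OR(1, 0) = 1
g3 = NAND(r, g2) = NAND(0, 1) = 1
g4 = AND(g3, p) = AND(1, 0) = 0
g5 = XOR(g3, g1) = XOR(1, 0) = 1
g6 = NAND(g2, g5) = NAND(1, 1) = 0
g7 = OR(g4, g6) = OR(0, 0) = 0
So g7 = 0 as required.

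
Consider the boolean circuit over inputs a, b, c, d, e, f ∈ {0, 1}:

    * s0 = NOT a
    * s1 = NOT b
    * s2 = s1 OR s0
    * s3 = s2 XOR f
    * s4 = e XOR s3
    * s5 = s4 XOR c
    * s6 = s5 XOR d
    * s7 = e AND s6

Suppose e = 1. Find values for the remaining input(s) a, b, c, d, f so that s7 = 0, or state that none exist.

a=0, b=1, c=0, d=0, f=0

s7 = e AND s6 must be 0, so at least one of e, s6 is 0.
Check with e = 1 and a=0, b=1, c=0, d=0, f=0:
s0 = NOT a = NOT 0 = 1
s1 = NOT b = NOT 1 = 0
s2 = s1 OR s0 = 0 OR 1 = 1
s3 = s2 XOR f = 1 XOR 0 = 1
s4 = e XOR s3 = 1 XOR 1 = 0
s5 = s4 XOR c = 0 XOR 0 = 0
s6 = s5 XOR d = 0 XOR 0 = 0
s7 = e AND s6 = 1 AND 0 = 0
So s7 = 0.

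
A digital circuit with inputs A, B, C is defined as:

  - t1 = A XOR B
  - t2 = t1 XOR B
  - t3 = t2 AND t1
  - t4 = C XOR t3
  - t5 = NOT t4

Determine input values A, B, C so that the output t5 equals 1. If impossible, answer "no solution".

Check with A=1, B=1, C=0:
t1 = A XOR B = 1 XOR 1 = 0
t2 = t1 XOR B = 0 XOR 1 = 1
t3 = t2 AND t1 = 1 AND 0 = 0
t4 = C XOR t3 = 0 XOR 0 = 0
t5 = NOT t4 = NOT 0 = 1
So t5 = 1 as required.

A=1, B=1, C=0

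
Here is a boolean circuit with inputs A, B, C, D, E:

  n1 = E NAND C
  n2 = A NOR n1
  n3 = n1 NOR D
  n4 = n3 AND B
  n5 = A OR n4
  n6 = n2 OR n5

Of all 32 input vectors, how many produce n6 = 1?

20

n6 = n2 OR n5 must be 1, so at least one of n2, n5 is 1.
Enumerating the 32 input combinations, 20 give n6 = 1 and 12 give n6 = 0.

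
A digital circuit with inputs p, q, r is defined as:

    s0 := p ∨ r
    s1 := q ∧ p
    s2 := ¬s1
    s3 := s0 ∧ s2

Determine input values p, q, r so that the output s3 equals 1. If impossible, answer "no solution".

p=1 q=0 r=1

Check with p=1 q=0 r=1:
s0 = p ∨ r = 1 ∨ 1 = 1
s1 = q ∧ p = 0 ∧ 1 = 0
s2 = ¬s1 = ¬0 = 1
s3 = s0 ∧ s2 = 1 ∧ 1 = 1
So s3 = 1 as required.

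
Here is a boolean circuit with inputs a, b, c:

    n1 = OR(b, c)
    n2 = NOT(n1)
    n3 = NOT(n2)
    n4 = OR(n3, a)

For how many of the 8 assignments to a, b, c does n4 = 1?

7

n4 = OR(n3, a) must be 1, so at least one of n3, a is 1.
Enumerating the 8 input combinations, 7 give n4 = 1 and 1 give n4 = 0.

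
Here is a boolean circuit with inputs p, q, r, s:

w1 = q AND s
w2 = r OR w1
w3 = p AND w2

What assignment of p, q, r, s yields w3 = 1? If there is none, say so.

p=1, q=0, r=1, s=0

w3 = p AND w2 must be 1, so both p = 1 and w2 = 1.
Check with p=1, q=0, r=1, s=0:
w1 = q AND s = 0 AND 0 = 0
w2 = r OR w1 = 1 OR 0 = 1
w3 = p AND w2 = 1 AND 1 = 1
So w3 = 1 as required.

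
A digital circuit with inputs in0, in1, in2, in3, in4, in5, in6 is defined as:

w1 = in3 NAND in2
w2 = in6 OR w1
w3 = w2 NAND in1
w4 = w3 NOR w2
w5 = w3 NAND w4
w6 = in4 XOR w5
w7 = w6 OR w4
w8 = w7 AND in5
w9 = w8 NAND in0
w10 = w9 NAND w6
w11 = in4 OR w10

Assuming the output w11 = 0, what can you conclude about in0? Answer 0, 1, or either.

Both values of in0 occur among assignments with w11 = 0:
  in0=0: in0=0, in1=0, in2=0, in3=0, in4=0, in5=0, in6=0
  in0=1: in0=1, in1=0, in2=0, in3=0, in4=0, in5=0, in6=0

either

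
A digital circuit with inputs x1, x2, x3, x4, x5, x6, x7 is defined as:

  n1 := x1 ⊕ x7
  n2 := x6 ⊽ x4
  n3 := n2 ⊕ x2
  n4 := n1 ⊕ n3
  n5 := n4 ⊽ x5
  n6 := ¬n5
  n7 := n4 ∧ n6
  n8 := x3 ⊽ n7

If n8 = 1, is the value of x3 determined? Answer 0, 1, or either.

n8 = x3 ⊽ n7 must be 1, so both x3 = 0 and n7 = 0.
Every assignment with n8 = 1 has x3 = 0; there are 32 such assignment(s).

0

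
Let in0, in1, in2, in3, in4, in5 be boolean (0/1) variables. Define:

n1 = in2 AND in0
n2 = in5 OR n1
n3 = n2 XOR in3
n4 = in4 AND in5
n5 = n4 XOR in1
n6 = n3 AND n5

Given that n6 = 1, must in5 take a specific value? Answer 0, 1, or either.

either

Both values of in5 occur among assignments with n6 = 1:
  in5=0: in0=0, in1=1, in2=0, in3=1, in4=0, in5=0
  in5=1: in0=0, in1=0, in2=0, in3=0, in4=1, in5=1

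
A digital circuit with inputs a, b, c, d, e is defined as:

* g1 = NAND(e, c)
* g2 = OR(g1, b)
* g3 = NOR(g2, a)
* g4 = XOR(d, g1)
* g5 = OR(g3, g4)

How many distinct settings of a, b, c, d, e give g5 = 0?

g5 = OR(g3, g4) must be 0, so both g3 = 0 and g4 = 0.
Enumerating the 32 input combinations, 15 give g5 = 0 and 17 give g5 = 1.

15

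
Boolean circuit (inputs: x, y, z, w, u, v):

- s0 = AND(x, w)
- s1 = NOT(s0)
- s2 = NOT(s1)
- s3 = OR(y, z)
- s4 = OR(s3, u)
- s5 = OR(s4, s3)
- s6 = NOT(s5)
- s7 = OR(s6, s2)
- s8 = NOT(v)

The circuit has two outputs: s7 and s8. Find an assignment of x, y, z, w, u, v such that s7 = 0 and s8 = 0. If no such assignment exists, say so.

Check with x=0, y=1, z=1, w=1, u=0, v=1:
s0 = AND(x, w) = AND(0, 1) = 0
s1 = NOT(s0) = NOT 0 = 1
s2 = NOT(s1) = NOT 1 = 0
s3 = OR(y, z) = OR(1, 1) = 1
s4 = OR(s3, u) = OR(1, 0) = 1
s5 = OR(s4, s3) = OR(1, 1) = 1
s6 = NOT(s5) = NOT 1 = 0
s7 = OR(s6, s2) = OR(0, 0) = 0
s8 = NOT(v) = NOT 1 = 0
So s7 = 0 and s8 = 0.

x=0, y=1, z=1, w=1, u=0, v=1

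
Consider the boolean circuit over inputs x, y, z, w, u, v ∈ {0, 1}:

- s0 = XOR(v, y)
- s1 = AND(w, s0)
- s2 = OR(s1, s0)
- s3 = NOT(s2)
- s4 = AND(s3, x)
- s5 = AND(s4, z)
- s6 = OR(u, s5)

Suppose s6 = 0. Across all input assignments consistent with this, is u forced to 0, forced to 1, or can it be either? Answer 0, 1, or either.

s6 = OR(u, s5) must be 0, so both u = 0 and s5 = 0.
s5 = AND(s4, z) must be 0, so at least one of s4, z is 0.
Every assignment with s6 = 0 has u = 0; there are 28 such assignment(s).

0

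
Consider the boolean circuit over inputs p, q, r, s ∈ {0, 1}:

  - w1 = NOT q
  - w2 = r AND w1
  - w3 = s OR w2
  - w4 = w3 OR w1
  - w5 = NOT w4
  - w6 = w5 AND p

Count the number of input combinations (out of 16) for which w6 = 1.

w6 = w5 AND p must be 1, so both w5 = 1 and p = 1.
w5 = NOT w4 must be 1, so w4 = 0.
Enumerating the 16 input combinations, 2 give w6 = 1 and 14 give w6 = 0.

2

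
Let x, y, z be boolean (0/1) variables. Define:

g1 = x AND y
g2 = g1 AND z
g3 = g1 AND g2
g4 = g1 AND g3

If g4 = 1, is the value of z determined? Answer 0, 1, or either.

1

g4 = g1 AND g3 must be 1, so both g1 = 1 and g3 = 1.
Every assignment with g4 = 1 has z = 1; there are 1 such assignment(s).
  x=1, y=1, z=1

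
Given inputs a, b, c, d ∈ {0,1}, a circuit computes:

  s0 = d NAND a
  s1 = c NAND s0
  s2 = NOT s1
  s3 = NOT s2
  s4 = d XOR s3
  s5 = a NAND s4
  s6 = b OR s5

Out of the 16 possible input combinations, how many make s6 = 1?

s6 = b OR s5 must be 1, so at least one of b, s5 is 1.
Enumerating the 16 input combinations, 15 give s6 = 1 and 1 give s6 = 0.

15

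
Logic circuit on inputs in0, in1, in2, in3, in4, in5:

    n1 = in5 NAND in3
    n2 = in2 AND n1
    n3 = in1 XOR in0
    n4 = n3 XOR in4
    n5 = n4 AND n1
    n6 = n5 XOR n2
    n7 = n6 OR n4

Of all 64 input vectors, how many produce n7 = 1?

44

n7 = n6 OR n4 must be 1, so at least one of n6, n4 is 1.
Enumerating the 64 input combinations, 44 give n7 = 1 and 20 give n7 = 0.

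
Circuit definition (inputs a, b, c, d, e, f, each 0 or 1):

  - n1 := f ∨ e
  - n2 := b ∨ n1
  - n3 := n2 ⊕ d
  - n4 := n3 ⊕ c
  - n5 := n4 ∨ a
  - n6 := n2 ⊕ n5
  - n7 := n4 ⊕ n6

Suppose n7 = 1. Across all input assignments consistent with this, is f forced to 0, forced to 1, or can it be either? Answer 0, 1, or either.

either

Both values of f occur among assignments with n7 = 1:
  f=0: a=0, b=0, c=0, d=0, e=1, f=0
  f=1: a=0, b=0, c=0, d=0, e=0, f=1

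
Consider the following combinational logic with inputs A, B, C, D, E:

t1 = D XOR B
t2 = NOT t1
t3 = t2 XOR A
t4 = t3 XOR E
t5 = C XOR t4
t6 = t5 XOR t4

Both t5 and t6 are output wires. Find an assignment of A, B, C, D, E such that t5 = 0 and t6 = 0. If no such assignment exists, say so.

Check with A=1, B=0, C=0, D=0, E=0:
t1 = D XOR B = 0 XOR 0 = 0
t2 = NOT t1 = NOT 0 = 1
t3 = t2 XOR A = 1 XOR 1 = 0
t4 = t3 XOR E = 0 XOR 0 = 0
t5 = C XOR t4 = 0 XOR 0 = 0
t6 = t5 XOR t4 = 0 XOR 0 = 0
So t5 = 0 and t6 = 0.

A=1, B=0, C=0, D=0, E=0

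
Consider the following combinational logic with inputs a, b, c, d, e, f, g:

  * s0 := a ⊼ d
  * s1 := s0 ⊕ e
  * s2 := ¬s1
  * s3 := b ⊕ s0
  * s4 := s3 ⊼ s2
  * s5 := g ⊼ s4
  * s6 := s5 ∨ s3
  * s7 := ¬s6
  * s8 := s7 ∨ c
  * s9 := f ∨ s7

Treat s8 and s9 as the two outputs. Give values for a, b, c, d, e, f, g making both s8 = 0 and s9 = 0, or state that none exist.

Check with a=1, b=1, c=0, d=1, e=1, f=0, g=0:
s0 = a ⊼ d = 1 ⊼ 1 = 0
s1 = s0 ⊕ e = 0 ⊕ 1 = 1
s2 = ¬s1 = ¬1 = 0
s3 = b ⊕ s0 = 1 ⊕ 0 = 1
s4 = s3 ⊼ s2 = 1 ⊼ 0 = 1
s5 = g ⊼ s4 = 0 ⊼ 1 = 1
s6 = s5 ∨ s3 = 1 ∨ 1 = 1
s7 = ¬s6 = ¬1 = 0
s8 = s7 ∨ c = 0 ∨ 0 = 0
s9 = f ∨ s7 = 0 ∨ 0 = 0
So s8 = 0 and s9 = 0.

a=1, b=1, c=0, d=1, e=1, f=0, g=0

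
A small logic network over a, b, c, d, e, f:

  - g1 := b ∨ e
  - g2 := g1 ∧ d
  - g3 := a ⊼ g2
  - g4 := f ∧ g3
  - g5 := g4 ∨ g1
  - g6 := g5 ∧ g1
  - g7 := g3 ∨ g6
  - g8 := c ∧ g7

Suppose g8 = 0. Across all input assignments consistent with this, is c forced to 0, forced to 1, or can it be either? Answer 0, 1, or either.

g8 = c ∧ g7 must be 0, so at least one of c, g7 is 0.
Every assignment with g8 = 0 has c = 0; there are 32 such assignment(s).

0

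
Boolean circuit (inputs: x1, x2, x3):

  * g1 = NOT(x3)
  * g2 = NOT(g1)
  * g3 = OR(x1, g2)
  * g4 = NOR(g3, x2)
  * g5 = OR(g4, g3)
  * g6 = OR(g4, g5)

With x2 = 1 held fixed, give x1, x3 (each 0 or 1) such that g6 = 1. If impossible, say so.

g6 = OR(g4, g5) must be 1, so at least one of g4, g5 is 1.
Check with x2 = 1 and x1=0, x3=1:
g1 = NOT(x3) = NOT 1 = 0
g2 = NOT(g1) = NOT 0 = 1
g3 = OR(x1, g2) = OR(0, 1) = 1
g4 = NOR(g3, x2) = NOR(1, 1) = 0
g5 = OR(g4, g3) = OR(0, 1) = 1
g6 = OR(g4, g5) = OR(0, 1) = 1
So g6 = 1.

x1=0, x3=1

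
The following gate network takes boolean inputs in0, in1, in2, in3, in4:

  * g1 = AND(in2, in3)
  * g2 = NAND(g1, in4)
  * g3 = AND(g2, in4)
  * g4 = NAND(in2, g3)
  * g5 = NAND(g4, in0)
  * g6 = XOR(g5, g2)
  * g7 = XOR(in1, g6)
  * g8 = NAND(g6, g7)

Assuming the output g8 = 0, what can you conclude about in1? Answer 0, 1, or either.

0

g8 = NAND(g6, g7) must be 0, so both g6 = 1 and g7 = 1.
g6 = XOR(g5, g2) must be 1, so g5 and g2 differ.
g7 = XOR(in1, g6) must be 1, so in1 and g6 differ.
Every assignment with g8 = 0 has in1 = 0; there are 7 such assignment(s).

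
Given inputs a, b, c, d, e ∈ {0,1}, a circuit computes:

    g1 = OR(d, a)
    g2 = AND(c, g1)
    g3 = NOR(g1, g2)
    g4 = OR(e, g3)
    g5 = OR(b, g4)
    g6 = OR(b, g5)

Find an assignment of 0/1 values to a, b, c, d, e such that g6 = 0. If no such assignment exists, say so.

Check with a=1 b=0 c=0 d=0 e=0:
g1 = OR(d, a) = OR(0, 1) = 1
g2 = AND(c, g1) = AND(0, 1) = 0
g3 = NOR(g1, g2) = NOR(1, 0) = 0
g4 = OR(e, g3) = OR(0, 0) = 0
g5 = OR(b, g4) = OR(0, 0) = 0
g6 = OR(b, g5) = OR(0, 0) = 0
So g6 = 0 as required.

a=1 b=0 c=0 d=0 e=0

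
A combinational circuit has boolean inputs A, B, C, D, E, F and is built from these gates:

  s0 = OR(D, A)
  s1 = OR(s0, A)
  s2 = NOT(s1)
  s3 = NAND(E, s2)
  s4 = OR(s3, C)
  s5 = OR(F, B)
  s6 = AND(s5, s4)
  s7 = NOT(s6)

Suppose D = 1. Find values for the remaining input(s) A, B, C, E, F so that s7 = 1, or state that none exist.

A=0, B=0, C=1, E=0, F=0

s7 = NOT(s6) must be 1, so s6 = 0.
Check with D = 1 and A=0, B=0, C=1, E=0, F=0:
s0 = OR(D, A) = OR(1, 0) = 1
s1 = OR(s0, A) = OR(1, 0) = 1
s2 = NOT(s1) = NOT 1 = 0
s3 = NAND(E, s2) = NAND(0, 0) = 1
s4 = OR(s3, C) = OR(1, 1) = 1
s5 = OR(F, B) = OR(0, 0) = 0
s6 = AND(s5, s4) = AND(0, 1) = 0
s7 = NOT(s6) = NOT 0 = 1
So s7 = 1.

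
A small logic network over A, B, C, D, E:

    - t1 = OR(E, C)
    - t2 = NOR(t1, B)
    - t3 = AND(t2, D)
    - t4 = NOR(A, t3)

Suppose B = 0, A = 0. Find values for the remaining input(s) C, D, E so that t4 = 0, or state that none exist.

C=0, D=1, E=0

Check with B = 0, A = 0 and C=0, D=1, E=0:
t1 = OR(E, C) = OR(0, 0) = 0
t2 = NOR(t1, B) = NOR(0, 0) = 1
t3 = AND(t2, D) = AND(1, 1) = 1
t4 = NOR(A, t3) = NOR(0, 1) = 0
So t4 = 0.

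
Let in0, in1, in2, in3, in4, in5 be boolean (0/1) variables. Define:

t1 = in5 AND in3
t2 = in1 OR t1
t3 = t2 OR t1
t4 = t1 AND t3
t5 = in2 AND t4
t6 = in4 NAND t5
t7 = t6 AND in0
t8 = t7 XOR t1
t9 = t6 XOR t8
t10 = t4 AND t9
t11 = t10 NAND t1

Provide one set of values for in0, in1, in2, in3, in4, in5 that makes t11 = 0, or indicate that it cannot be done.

in0=1 in1=1 in2=0 in3=1 in4=1 in5=1

Check with in0=1 in1=1 in2=0 in3=1 in4=1 in5=1:
t1 = in5 AND in3 = 1 AND 1 = 1
t2 = in1 OR t1 = 1 OR 1 = 1
t3 = t2 OR t1 = 1 OR 1 = 1
t4 = t1 AND t3 = 1 AND 1 = 1
t5 = in2 AND t4 = 0 AND 1 = 0
t6 = in4 NAND t5 = 1 NAND 0 = 1
t7 = t6 AND in0 = 1 AND 1 = 1
t8 = t7 XOR t1 = 1 XOR 1 = 0
t9 = t6 XOR t8 = 1 XOR 0 = 1
t10 = t4 AND t9 = 1 AND 1 = 1
t11 = t10 NAND t1 = 1 NAND 1 = 0
So t11 = 0 as required.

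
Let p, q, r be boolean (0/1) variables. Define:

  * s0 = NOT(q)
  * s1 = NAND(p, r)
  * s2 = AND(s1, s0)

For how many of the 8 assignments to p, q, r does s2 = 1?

s2 = AND(s1, s0) must be 1, so both s1 = 1 and s0 = 1.
s1 = NAND(p, r) must be 1, so at least one of p, r is 0.
Satisfying assignments:
  p=0, q=0, r=0
  p=0, q=0, r=1
  p=1, q=0, r=0

3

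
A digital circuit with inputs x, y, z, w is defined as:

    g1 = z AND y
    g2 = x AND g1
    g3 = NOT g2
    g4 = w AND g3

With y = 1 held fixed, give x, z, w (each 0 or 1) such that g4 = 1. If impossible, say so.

g4 = w AND g3 must be 1, so both w = 1 and g3 = 1.
g3 = NOT g2 must be 1, so g2 = 0.
Check with y = 1 and x=0, z=0, w=1:
g1 = z AND y = 0 AND 1 = 0
g2 = x AND g1 = 0 AND 0 = 0
g3 = NOT g2 = NOT 0 = 1
g4 = w AND g3 = 1 AND 1 = 1
So g4 = 1.

x=0, z=0, w=1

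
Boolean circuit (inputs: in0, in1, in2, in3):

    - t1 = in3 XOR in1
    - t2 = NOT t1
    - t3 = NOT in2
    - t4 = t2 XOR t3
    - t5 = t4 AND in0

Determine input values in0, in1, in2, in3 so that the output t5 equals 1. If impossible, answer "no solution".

in0=1, in1=1, in2=0, in3=0

Check with in0=1, in1=1, in2=0, in3=0:
t1 = in3 XOR in1 = 0 XOR 1 = 1
t2 = NOT t1 = NOT 1 = 0
t3 = NOT in2 = NOT 0 = 1
t4 = t2 XOR t3 = 0 XOR 1 = 1
t5 = t4 AND in0 = 1 AND 1 = 1
So t5 = 1 as required.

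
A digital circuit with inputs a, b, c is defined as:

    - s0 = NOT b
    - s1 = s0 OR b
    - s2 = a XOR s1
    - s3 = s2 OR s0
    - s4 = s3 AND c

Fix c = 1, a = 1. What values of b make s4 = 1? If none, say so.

b=0

s4 = s3 AND c must be 1, so both s3 = 1 and c = 1.
Check with c = 1, a = 1 and b=0:
s0 = NOT b = NOT 0 = 1
s1 = s0 OR b = 1 OR 0 = 1
s2 = a XOR s1 = 1 XOR 1 = 0
s3 = s2 OR s0 = 0 OR 1 = 1
s4 = s3 AND c = 1 AND 1 = 1
So s4 = 1.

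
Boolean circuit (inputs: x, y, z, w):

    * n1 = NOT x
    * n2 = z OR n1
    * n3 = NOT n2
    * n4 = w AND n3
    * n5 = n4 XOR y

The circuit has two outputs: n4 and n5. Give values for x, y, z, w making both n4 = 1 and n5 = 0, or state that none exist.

x=1, y=1, z=0, w=1

Check with x=1, y=1, z=0, w=1:
n1 = NOT x = NOT 1 = 0
n2 = z OR n1 = 0 OR 0 = 0
n3 = NOT n2 = NOT 0 = 1
n4 = w AND n3 = 1 AND 1 = 1
n5 = n4 XOR y = 1 XOR 1 = 0
So n4 = 1 and n5 = 0.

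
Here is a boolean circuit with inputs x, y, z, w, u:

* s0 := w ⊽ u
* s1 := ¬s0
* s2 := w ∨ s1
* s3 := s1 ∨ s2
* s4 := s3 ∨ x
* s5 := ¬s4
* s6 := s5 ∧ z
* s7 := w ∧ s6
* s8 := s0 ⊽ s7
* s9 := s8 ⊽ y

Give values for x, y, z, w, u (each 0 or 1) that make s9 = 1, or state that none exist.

s9 = s8 ⊽ y must be 1, so both s8 = 0 and y = 0.
s8 = s0 ⊽ s7 must be 0, so at least one of s0, s7 is 1.
Check with x=0, y=0, z=1, w=0, u=0:
s0 = w ⊽ u = 0 ⊽ 0 = 1
s1 = ¬s0 = ¬1 = 0
s2 = w ∨ s1 = 0 ∨ 0 = 0
s3 = s1 ∨ s2 = 0 ∨ 0 = 0
s4 = s3 ∨ x = 0 ∨ 0 = 0
s5 = ¬s4 = ¬0 = 1
s6 = s5 ∧ z = 1 ∧ 1 = 1
s7 = w ∧ s6 = 0 ∧ 1 = 0
s8 = s0 ⊽ s7 = 1 ⊽ 0 = 0
s9 = s8 ⊽ y = 0 ⊽ 0 = 1
So s9 = 1 as required.

x=0, y=0, z=1, w=0, u=0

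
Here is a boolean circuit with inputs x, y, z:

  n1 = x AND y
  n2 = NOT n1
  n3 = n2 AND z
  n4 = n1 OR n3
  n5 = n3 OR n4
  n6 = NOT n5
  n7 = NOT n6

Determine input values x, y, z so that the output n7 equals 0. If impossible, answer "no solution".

x=1, y=0, z=0

n7 = NOT n6 must be 0, so n6 = 1.
n6 = NOT n5 must be 1, so n5 = 0.
n5 = n3 OR n4 must be 0, so both n3 = 0 and n4 = 0.
Check with x=1, y=0, z=0:
n1 = x AND y = 1 AND 0 = 0
n2 = NOT n1 = NOT 0 = 1
n3 = n2 AND z = 1 AND 0 = 0
n4 = n1 OR n3 = 0 OR 0 = 0
n5 = n3 OR n4 = 0 OR 0 = 0
n6 = NOT n5 = NOT 0 = 1
n7 = NOT n6 = NOT 1 = 0
So n7 = 0 as required.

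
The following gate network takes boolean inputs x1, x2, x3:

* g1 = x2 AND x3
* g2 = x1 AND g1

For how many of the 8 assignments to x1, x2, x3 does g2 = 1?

1

g2 = x1 AND g1 must be 1, so both x1 = 1 and g1 = 1.
Satisfying assignments:
  x1=1, x2=1, x3=1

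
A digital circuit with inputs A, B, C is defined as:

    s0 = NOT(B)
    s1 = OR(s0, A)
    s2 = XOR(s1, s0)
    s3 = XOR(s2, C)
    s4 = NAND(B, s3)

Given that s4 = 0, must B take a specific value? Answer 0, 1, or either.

1

s4 = NAND(B, s3) must be 0, so both B = 1 and s3 = 1.
Every assignment with s4 = 0 has B = 1; there are 2 such assignment(s).
  A=0, B=1, C=1
  A=1, B=1, C=0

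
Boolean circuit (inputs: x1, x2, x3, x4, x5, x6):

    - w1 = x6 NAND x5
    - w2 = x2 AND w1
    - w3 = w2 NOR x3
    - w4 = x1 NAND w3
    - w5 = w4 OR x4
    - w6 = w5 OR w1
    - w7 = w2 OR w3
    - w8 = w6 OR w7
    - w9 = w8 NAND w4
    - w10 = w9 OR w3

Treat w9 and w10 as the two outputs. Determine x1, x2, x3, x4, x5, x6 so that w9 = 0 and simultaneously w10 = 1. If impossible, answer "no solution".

x1=0 x2=0 x3=0 x4=1 x5=1 x6=0

Check with x1=0 x2=0 x3=0 x4=1 x5=1 x6=0:
w1 = x6 NAND x5 = 0 NAND 1 = 1
w2 = x2 AND w1 = 0 AND 1 = 0
w3 = w2 NOR x3 = 0 NOR 0 = 1
w4 = x1 NAND w3 = 0 NAND 1 = 1
w5 = w4 OR x4 = 1 OR 1 = 1
w6 = w5 OR w1 = 1 OR 1 = 1
w7 = w2 OR w3 = 0 OR 1 = 1
w8 = w6 OR w7 = 1 OR 1 = 1
w9 = w8 NAND w4 = 1 NAND 1 = 0
w10 = w9 OR w3 = 0 OR 1 = 1
So w9 = 0 and w10 = 1.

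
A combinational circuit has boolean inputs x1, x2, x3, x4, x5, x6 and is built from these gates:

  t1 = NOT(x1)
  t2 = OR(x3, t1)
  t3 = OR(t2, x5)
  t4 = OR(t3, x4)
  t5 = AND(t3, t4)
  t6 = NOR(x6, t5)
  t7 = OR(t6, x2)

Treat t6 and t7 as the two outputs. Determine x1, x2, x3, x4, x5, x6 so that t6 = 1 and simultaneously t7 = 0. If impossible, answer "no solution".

no solution exists

Across all 64 input combinations, none give both t6 = 1 and t7 = 0.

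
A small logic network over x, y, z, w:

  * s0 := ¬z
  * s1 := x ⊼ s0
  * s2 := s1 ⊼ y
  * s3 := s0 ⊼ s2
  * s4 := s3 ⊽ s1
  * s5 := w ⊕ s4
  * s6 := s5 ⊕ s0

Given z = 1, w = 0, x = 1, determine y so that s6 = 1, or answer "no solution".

With z = 1, w = 0, x = 1 fixed, none of the 2 settings of y give s6 = 1.
For example, with y=1:
s0 = ¬z = ¬1 = 0
s1 = x ⊼ s0 = 1 ⊼ 0 = 1
s2 = s1 ⊼ y = 1 ⊼ 1 = 0
s3 = s0 ⊼ s2 = 0 ⊼ 0 = 1
s4 = s3 ⊽ s1 = 1 ⊽ 1 = 0
s5 = w ⊕ s4 = 0 ⊕ 0 = 0
s6 = s5 ⊕ s0 = 0 ⊕ 0 = 0
giving s6 = 0 ≠ 1.

no solution exists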